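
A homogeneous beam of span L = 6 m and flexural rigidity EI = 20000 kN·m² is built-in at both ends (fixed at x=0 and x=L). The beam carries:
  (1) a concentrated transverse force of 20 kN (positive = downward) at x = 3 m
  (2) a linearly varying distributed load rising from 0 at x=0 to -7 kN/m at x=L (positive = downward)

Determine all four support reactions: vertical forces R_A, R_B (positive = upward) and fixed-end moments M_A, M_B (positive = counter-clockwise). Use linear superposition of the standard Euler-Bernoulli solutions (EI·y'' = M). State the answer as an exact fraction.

R_A = 37/10 kN, M_A = 33/5 kN·m, R_B = -47/10 kN, M_B = -12/5 kN·m

Load 1 — point force P=20 kN at a=3 m (b=L-a=3):
  R_A = Pb²(3a+b)/L³ = 20·3²·(3·3+3)/6³ = 10 kN
  M_A = Pab²/L² = 20·3·3²/6² = 15 kN·m
  R_B = Pa²(a+3b)/L³ = 20·3²·(3+3·3)/6³ = 10 kN
  M_B = -Pa²b/L² = -20·3²·3/6² = -15 kN·m
Load 2 — triangular load w₀=-7 kN/m (0→w₀ over full span):
  R_A = 3w₀L/20 = 3·(-7)·6/20 = -63/10 kN
  M_A = w₀L²/30 = (-7)·6²/30 = -42/5 kN·m
  R_B = 7w₀L/20 = 7·(-7)·6/20 = -147/10 kN
  M_B = -w₀L²/20 = -(-7)·6²/20 = 63/5 kN·m
Superposition: R_A = 37/10 kN, M_A = 33/5 kN·m, R_B = -47/10 kN, M_B = -12/5 kN·m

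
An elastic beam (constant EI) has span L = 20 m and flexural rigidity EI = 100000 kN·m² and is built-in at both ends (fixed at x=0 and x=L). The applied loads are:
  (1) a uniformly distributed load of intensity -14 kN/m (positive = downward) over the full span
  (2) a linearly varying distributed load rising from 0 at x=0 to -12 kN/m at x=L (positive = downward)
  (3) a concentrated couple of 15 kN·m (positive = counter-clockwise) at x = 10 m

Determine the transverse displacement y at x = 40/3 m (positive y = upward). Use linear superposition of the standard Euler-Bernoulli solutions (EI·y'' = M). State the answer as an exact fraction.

Load 1 — uniform load w=-14 kN/m over full span:
  y_1 = -wx²(L-x)²/(24EI) = -(-14)·(40/3)²·(20-(40/3))²/(24·100000) = 56/1215 m
Load 2 — triangular load w₀=-12 kN/m (0→w₀ over full span):
  y_2 = -w₀x²(L-x)²(x+2L)/(120LEI) = -(-12)·(40/3)²·(20-(40/3))²·((40/3)+2·20)/(120·20·100000) = 128/6075 m
Load 3 — applied couple M₀=15 kN·m at a=10 m (b=L-a=10):
  y_3 = (R_Ax³/6 - M_Ax²/2 - M₀(x-a)²/2)/EI  [x>a] with R_A=9/8, M_A=15/4 = ((9/8)·(40/3)³/6 - (15/4)·(40/3)²/2 - 15·((40/3)-10)²/2)/100000 = 1/3600 m
Superposition: y = Σ y_i = 437/6480 m ≈ 0.067438 m

y(40/3) = 437/6480 m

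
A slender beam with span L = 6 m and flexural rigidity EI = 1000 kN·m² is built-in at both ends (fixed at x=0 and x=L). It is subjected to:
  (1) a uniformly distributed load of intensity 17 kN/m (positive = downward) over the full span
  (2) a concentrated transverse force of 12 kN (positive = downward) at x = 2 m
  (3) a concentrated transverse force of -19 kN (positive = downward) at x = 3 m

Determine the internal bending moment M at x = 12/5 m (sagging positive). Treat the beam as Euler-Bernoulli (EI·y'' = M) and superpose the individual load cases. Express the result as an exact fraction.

Load 1 — uniform load w=17 kN/m over full span:
  M_1 = wLx/2 - wL²/12 - wx²/2 = 17·6·(12/5)/2 - 17·6²/12 - 17·(12/5)²/2 = 561/25 kN·m
Load 2 — point force P=12 kN at a=2 m (b=L-a=4):
  M_2 = Pa²(a+3b)(L-x)/L³ - Pa²b/L²  [x>a] = 12·2²·(2+3·4)·(6-(12/5))/6³ - 12·2²·4/6² = 88/15 kN·m
Load 3 — point force P=-19 kN at a=3 m (b=L-a=3):
  M_3 = Pb²(3a+b)x/L³ - Pab²/L²  [x≤a] = (-19)·3²·(3·3+3)·(12/5)/6³ - (-19)·3·3²/6² = -171/20 kN·m
Superposition: M = Σ M_i = 5927/300 kN·m ≈ 19.756667 kN·m

M(12/5) = 5927/300 kN·m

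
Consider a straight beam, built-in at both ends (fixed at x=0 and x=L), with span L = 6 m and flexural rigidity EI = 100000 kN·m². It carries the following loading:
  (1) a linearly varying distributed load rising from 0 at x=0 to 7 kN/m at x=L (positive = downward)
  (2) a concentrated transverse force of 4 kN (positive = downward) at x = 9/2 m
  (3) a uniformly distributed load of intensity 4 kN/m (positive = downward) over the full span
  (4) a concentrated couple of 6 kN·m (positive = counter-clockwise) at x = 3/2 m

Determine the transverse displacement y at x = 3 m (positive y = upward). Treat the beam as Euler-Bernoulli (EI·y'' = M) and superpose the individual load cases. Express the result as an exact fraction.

y(3) = -387/1600000 m

Load 1 — triangular load w₀=7 kN/m (0→w₀ over full span):
  y_1 = -w₀x²(L-x)²(x+2L)/(120LEI) = -7·3²·(6-3)²·(3+2·6)/(120·6·100000) = -189/1600000 m
Load 2 — point force P=4 kN at a=9/2 m (b=L-a=3/2):
  y_2 = -Pb²x²(3aL-(3a+b)x)/(6L³EI)  [x≤a] = -4·(3/2)²·3²·(3·(9/2)·6-(3·(9/2)+(3/2))·3)/(6·6³·100000) = -9/400000 m
Load 3 — uniform load w=4 kN/m over full span:
  y_3 = -wx²(L-x)²/(24EI) = -4·3²·(6-3)²/(24·100000) = -27/200000 m
Load 4 — applied couple M₀=6 kN·m at a=3/2 m (b=L-a=9/2):
  y_4 = (R_Ax³/6 - M_Ax²/2 - M₀(x-a)²/2)/EI  [x>a] with R_A=9/8, M_A=-9/8 = ((9/8)·3³/6 - (-9/8)·3²/2 - 6·(3-(3/2))²/2)/100000 = 27/800000 m
Superposition: y = Σ y_i = -387/1600000 m ≈ -0.000242 m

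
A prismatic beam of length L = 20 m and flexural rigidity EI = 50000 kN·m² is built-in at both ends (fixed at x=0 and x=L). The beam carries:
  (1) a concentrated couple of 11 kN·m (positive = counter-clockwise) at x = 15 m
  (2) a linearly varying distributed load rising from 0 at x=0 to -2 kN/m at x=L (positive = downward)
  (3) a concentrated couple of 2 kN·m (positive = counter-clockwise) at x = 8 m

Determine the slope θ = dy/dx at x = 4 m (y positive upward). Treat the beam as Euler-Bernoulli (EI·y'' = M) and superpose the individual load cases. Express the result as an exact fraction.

Load 1 — applied couple M₀=11 kN·m at a=15 m (b=L-a=5):
  θ_1 = (R_Ax²/2 - M_Ax)/EI  [x≤a] with R_A=99/160, M_A=55/16 = ((99/160)·4²/2 - (55/16)·4)/50000 = -11/62500 rad
Load 2 — triangular load w₀=-2 kN/m (0→w₀ over full span):
  θ_2 = -w₀(2x(L-x)(L-2x)(x+2L)+x²(L-x)²)/(120LEI) = -(-2)·(2·4·(20-4)·(20-2·4)·(4+2·20)+4²·(20-4)²)/(120·20·50000) = 56/46875 rad
Load 3 — applied couple M₀=2 kN·m at a=8 m (b=L-a=12):
  θ_3 = (R_Ax²/2 - M_Ax)/EI  [x≤a] with R_A=18/125, M_A=6/25 = ((18/125)·4²/2 - (6/25)·4)/50000 = 3/781250 rad
Superposition: θ = Σ θ_i = 4793/4687500 rad ≈ 0.001023 rad

θ(4) = 4793/4687500 rad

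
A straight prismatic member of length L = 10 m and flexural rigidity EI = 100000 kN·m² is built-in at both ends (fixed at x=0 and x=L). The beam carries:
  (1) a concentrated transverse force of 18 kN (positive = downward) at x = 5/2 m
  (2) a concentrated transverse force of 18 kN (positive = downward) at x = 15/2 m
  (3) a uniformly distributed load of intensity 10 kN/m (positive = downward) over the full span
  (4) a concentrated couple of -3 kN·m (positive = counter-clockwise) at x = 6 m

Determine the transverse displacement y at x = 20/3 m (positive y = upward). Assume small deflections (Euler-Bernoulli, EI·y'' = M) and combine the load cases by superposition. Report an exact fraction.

Load 1 — point force P=18 kN at a=5/2 m (b=L-a=15/2):
  y_1 = -Pa²(L-x)²(3bL-(3b+a)(L-x))/(6L³EI)  [x>a] = -18·(5/2)²·(10-(20/3))²·(3·(15/2)·10-(3·(15/2)+(5/2))·(10-(20/3)))/(6·10³·100000) = -17/57600 m
Load 2 — point force P=18 kN at a=15/2 m (b=L-a=5/2):
  y_2 = -Pb²x²(3aL-(3a+b)x)/(6L³EI)  [x≤a] = -18·(5/2)²·(20/3)²·(3·(15/2)·10-(3·(15/2)+(5/2))·(20/3))/(6·10³·100000) = -7/14400 m
Load 3 — uniform load w=10 kN/m over full span:
  y_3 = -wx²(L-x)²/(24EI) = -10·(20/3)²·(10-(20/3))²/(24·100000) = -1/486 m
Load 4 — applied couple M₀=-3 kN·m at a=6 m (b=L-a=4):
  y_4 = (R_Ax³/6 - M_Ax²/2 - M₀(x-a)²/2)/EI  [x>a] with R_A=-54/125, M_A=-24/25 = ((-54/125)·(20/3)³/6 - (-24/25)·(20/3)²/2 - (-3)·((20/3)-6)²/2)/100000 = 1/150000 m
Superposition: y = Σ y_i = -550579/194400000 m ≈ -0.002832 m

y(20/3) = -550579/194400000 m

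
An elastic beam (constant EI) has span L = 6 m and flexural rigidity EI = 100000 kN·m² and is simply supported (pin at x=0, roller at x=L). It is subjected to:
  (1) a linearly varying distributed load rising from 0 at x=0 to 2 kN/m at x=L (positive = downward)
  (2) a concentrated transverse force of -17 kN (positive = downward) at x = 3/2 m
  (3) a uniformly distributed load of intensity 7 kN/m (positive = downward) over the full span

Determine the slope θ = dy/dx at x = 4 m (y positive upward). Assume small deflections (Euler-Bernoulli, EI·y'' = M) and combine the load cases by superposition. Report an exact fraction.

θ(4) = 27319/144000000 rad

Load 1 — triangular load w₀=2 kN/m (0→w₀ over full span):
  θ_1 = -w₀(7L⁴-30L²x²+15x⁴)/(360LEI) = -2·(7·6⁴-30·6²·4²+15·4⁴)/(360·6·100000) = 91/2250000 rad
Load 2 — point force P=-17 kN at a=3/2 m (b=L-a=9/2):
  θ_2 = -Pa(2L²-6Lx+3x²+a²)/(6LEI)  [x>a] = -(-17)·(3/2)·(2·6²-6·6·4+3·4²+(3/2)²)/(6·6·100000) = -493/3200000 rad
Load 3 — uniform load w=7 kN/m over full span:
  θ_3 = -w(L³-6Lx²+4x³)/(24EI) = -7·(6³-6·6·4²+4·4³)/(24·100000) = 91/300000 rad
Superposition: θ = Σ θ_i = 27319/144000000 rad ≈ 0.000190 rad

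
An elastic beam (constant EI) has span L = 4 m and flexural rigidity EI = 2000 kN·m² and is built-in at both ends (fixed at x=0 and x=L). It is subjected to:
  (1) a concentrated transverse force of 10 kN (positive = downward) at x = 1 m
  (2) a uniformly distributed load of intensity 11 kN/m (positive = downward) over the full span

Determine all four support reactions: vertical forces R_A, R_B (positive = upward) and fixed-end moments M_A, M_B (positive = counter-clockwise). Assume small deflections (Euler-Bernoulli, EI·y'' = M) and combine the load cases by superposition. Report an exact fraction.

Load 1 — point force P=10 kN at a=1 m (b=L-a=3):
  R_A = Pb²(3a+b)/L³ = 10·3²·(3·1+3)/4³ = 135/16 kN
  M_A = Pab²/L² = 10·1·3²/4² = 45/8 kN·m
  R_B = Pa²(a+3b)/L³ = 10·1²·(1+3·3)/4³ = 25/16 kN
  M_B = -Pa²b/L² = -10·1²·3/4² = -15/8 kN·m
Load 2 — uniform load w=11 kN/m over full span:
  R_A = wL/2 = 11·4/2 = 22 kN
  M_A = wL²/12 = 11·4²/12 = 44/3 kN·m
  R_B = wL/2 = 11·4/2 = 22 kN
  M_B = -wL²/12 = -11·4²/12 = -44/3 kN·m
Superposition: R_A = 487/16 kN, M_A = 487/24 kN·m, R_B = 377/16 kN, M_B = -397/24 kN·m

R_A = 487/16 kN, M_A = 487/24 kN·m, R_B = 377/16 kN, M_B = -397/24 kN·m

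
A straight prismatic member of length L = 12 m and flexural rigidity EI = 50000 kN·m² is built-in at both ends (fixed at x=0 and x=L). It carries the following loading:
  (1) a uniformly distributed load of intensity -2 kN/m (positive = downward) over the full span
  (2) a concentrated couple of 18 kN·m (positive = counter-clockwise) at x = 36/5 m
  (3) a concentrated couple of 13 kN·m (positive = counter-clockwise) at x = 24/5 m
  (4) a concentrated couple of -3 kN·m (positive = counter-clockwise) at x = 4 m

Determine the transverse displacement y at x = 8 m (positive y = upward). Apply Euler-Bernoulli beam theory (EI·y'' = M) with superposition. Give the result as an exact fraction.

y(8) = 2581/1406250 m

Load 1 — uniform load w=-2 kN/m over full span:
  y_1 = -wx²(L-x)²/(24EI) = -(-2)·8²·(12-8)²/(24·50000) = 16/9375 m
Load 2 — applied couple M₀=18 kN·m at a=36/5 m (b=L-a=24/5):
  y_2 = (R_Ax³/6 - M_Ax²/2 - M₀(x-a)²/2)/EI  [x>a] with R_A=54/25, M_A=144/25 = ((54/25)·8³/6 - (144/25)·8²/2 - 18·(8-(36/5))²/2)/50000 = -9/78125 m
Load 3 — applied couple M₀=13 kN·m at a=24/5 m (b=L-a=36/5):
  y_3 = (R_Ax³/6 - M_Ax²/2 - M₀(x-a)²/2)/EI  [x>a] with R_A=39/25, M_A=39/25 = ((39/25)·8³/6 - (39/25)·8²/2 - 13·(8-(24/5))²/2)/50000 = 26/78125 m
Load 4 — applied couple M₀=-3 kN·m at a=4 m (b=L-a=8):
  y_4 = (R_Ax³/6 - M_Ax²/2 - M₀(x-a)²/2)/EI  [x>a] with R_A=-1/3, M_A=0 = ((-1/3)·8³/6 - 0·8²/2 - (-3)·(8-4)²/2)/50000 = -1/11250 m
Superposition: y = Σ y_i = 2581/1406250 m ≈ 0.001835 m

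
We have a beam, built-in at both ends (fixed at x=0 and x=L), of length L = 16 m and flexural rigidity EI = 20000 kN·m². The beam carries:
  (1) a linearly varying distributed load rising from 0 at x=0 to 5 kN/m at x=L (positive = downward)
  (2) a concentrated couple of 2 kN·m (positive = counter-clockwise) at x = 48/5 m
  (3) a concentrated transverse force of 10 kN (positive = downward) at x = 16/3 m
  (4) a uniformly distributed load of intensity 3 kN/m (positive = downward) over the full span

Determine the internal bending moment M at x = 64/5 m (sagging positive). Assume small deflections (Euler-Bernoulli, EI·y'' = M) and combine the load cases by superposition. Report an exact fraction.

M(64/5) = -5338/1125 kN·m

Load 1 — triangular load w₀=5 kN/m (0→w₀ over full span):
  M_1 = 3w₀Lx/20 - w₀L²/30 - w₀x³/(6L) = 3·5·16·(64/5)/20 - 5·16²/30 - 5·(64/5)³/(6·16) = 128/75 kN·m
Load 2 — applied couple M₀=2 kN·m at a=48/5 m (b=L-a=32/5):
  M_2 = R_Ax - M_A - M₀  [x>a] with R_A=9/50, M_A=16/25 = (9/50)·(64/5) - (16/25) - 2 = -42/125 kN·m
Load 3 — point force P=10 kN at a=16/3 m (b=L-a=32/3):
  M_3 = Pa²(a+3b)(L-x)/L³ - Pa²b/L²  [x>a] = 10·(16/3)²·((16/3)+3·(32/3))·(16-(64/5))/16³ - 10·(16/3)²·(32/3)/16² = -32/9 kN·m
Load 4 — uniform load w=3 kN/m over full span:
  M_4 = wLx/2 - wL²/12 - wx²/2 = 3·16·(64/5)/2 - 3·16²/12 - 3·(64/5)²/2 = -64/25 kN·m
Superposition: M = Σ M_i = -5338/1125 kN·m ≈ -4.744889 kN·m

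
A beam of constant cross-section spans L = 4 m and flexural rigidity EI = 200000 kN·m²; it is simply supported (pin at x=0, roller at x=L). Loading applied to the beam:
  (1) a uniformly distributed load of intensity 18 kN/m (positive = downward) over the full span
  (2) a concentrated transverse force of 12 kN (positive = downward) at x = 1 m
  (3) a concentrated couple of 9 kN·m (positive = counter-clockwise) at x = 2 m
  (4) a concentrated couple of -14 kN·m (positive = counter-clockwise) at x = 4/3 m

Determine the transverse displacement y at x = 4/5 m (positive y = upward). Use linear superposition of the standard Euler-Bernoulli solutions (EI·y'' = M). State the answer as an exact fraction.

Load 1 — uniform load w=18 kN/m over full span:
  y_1 = -wx(L³-2Lx²+x³)/(24EI) = -18·(4/5)·(4³-2·4·(4/5)²+(4/5)³)/(24·200000) = -348/1953125 m
Load 2 — point force P=12 kN at a=1 m (b=L-a=3):
  y_2 = -Pbx(L²-b²-x²)/(6LEI)  [x≤a] = -12·3·(4/5)·(4²-3²-(4/5)²)/(6·4·200000) = -477/12500000 m
Load 3 — applied couple M₀=9 kN·m at a=2 m (b=L-a=2):
  y_3 = (M₀x³/(6L)+C₁x)/EI  [x≤a] with C₁=M₀(3b²-L²)/(6L)=-3/2 = (9·(4/5)³/(6·4)+(-3/2)·(4/5))/200000 = -63/12500000 m
Load 4 — applied couple M₀=-14 kN·m at a=4/3 m (b=L-a=8/3):
  y_4 = (M₀x³/(6L)+C₁x)/EI  [x≤a] with C₁=M₀(3b²-L²)/(6L)=-28/9 = ((-14)·(4/5)³/(6·4)+(-28/9)·(4/5))/200000 = -49/3515625 m
Superposition: y = Σ y_i = -33091/140625000 m ≈ -0.000235 m

y(4/5) = -33091/140625000 m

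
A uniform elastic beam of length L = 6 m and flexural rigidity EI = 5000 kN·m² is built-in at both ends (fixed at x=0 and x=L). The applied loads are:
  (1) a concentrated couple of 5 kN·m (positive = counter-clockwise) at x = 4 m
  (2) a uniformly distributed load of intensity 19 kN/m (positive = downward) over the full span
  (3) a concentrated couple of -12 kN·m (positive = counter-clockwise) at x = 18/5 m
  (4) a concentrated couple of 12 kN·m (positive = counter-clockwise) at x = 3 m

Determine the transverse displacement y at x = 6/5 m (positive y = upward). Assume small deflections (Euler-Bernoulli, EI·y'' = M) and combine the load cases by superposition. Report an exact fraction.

Load 1 — applied couple M₀=5 kN·m at a=4 m (b=L-a=2):
  y_1 = (R_Ax³/6 - M_Ax²/2)/EI  [x≤a] with R_A=10/9, M_A=5/3 = ((10/9)·(6/5)³/6 - (5/3)·(6/5)²/2)/5000 = -11/62500 m
Load 2 — uniform load w=19 kN/m over full span:
  y_2 = -wx²(L-x)²/(24EI) = -19·(6/5)²·(6-(6/5))²/(24·5000) = -2052/390625 m
Load 3 — applied couple M₀=-12 kN·m at a=18/5 m (b=L-a=12/5):
  y_3 = (R_Ax³/6 - M_Ax²/2)/EI  [x≤a] with R_A=-72/25, M_A=-96/25 = ((-72/25)·(6/5)³/6 - (-96/25)·(6/5)²/2)/5000 = 756/1953125 m
Load 4 — applied couple M₀=12 kN·m at a=3 m (b=L-a=3):
  y_4 = (R_Ax³/6 - M_Ax²/2)/EI  [x≤a] with R_A=3, M_A=3 = (3·(6/5)³/6 - 3·(6/5)²/2)/5000 = -81/312500 m
Superposition: y = Σ y_i = -10354/1953125 m ≈ -0.005301 m

y(6/5) = -10354/1953125 m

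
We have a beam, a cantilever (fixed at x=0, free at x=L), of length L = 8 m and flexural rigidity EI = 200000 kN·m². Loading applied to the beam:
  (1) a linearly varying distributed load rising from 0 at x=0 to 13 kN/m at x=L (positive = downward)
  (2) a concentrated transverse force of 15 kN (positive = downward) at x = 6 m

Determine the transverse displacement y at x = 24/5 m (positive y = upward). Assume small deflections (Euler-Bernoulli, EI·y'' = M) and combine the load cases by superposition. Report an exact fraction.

y(24/5) = -740049/48828125 m

Load 1 — triangular load w₀=13 kN/m (0→w₀ over full span):
  y_1 = (w₀Lx³/12-w₀L²x²/6-w₀x⁵/(120L))/EI = (13·8·(24/5)³/12-13·8²·(24/5)²/6-13·(24/5)⁵/(120·8))/200000 = -554424/48828125 m
Load 2 — point force P=15 kN at a=6 m (b=L-a=2):
  y_2 = -Px²(3a-x)/(6EI)  [x≤a] = -15·(24/5)²·(3·6-(24/5))/(6·200000) = -297/78125 m
Superposition: y = Σ y_i = -740049/48828125 m ≈ -0.015156 m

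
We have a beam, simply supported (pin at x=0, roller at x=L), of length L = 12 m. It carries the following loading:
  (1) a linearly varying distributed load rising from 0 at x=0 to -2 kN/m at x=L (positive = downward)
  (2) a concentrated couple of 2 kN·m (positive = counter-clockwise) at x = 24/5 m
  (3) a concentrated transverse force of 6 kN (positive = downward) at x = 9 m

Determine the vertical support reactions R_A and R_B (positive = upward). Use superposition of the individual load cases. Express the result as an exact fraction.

Load 1 — triangular load w₀=-2 kN/m (0→w₀ over full span):
  R_A = w₀L/6 = (-2)·12/6 = -4 kN
  R_B = w₀L/3 = (-2)·12/3 = -8 kN
Load 2 — applied couple M₀=2 kN·m at a=24/5 m (b=L-a=36/5):
  R_A = M₀/L = 2/12 = 1/6 kN
  R_B = -M₀/L = -2/12 = -1/6 kN
Load 3 — point force P=6 kN at a=9 m (b=L-a=3):
  R_A = Pb/L = 6·3/12 = 3/2 kN
  R_B = Pa/L = 6·9/12 = 9/2 kN
Superposition: R_A = -7/3 kN, R_B = -11/3 kN

R_A = -7/3 kN, R_B = -11/3 kN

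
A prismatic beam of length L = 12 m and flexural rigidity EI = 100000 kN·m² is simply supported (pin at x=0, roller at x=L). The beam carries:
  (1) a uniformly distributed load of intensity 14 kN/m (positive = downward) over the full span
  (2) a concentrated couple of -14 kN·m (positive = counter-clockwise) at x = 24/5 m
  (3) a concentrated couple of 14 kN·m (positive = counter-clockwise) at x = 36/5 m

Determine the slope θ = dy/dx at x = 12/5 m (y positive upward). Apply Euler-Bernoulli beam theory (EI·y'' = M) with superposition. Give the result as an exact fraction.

θ(12/5) = -25473/3125000 rad

Load 1 — uniform load w=14 kN/m over full span:
  θ_1 = -w(L³-6Lx²+4x³)/(24EI) = -14·(12³-6·12·(12/5)²+4·(12/5)³)/(24·100000) = -6237/781250 rad
Load 2 — applied couple M₀=-14 kN·m at a=24/5 m (b=L-a=36/5):
  θ_2 = (M₀x²/(2L)+C₁)/EI  [x≤a] with C₁=M₀(3b²-L²)/(6L)=-56/25 = ((-14)·(12/5)²/(2·12)+(-56/25))/100000 = -7/125000 rad
Load 3 — applied couple M₀=14 kN·m at a=36/5 m (b=L-a=24/5):
  θ_3 = (M₀x²/(2L)+C₁)/EI  [x≤a] with C₁=M₀(3b²-L²)/(6L)=-364/25 = (14·(12/5)²/(2·12)+(-364/25))/100000 = -7/62500 rad
Superposition: θ = Σ θ_i = -25473/3125000 rad ≈ -0.008151 rad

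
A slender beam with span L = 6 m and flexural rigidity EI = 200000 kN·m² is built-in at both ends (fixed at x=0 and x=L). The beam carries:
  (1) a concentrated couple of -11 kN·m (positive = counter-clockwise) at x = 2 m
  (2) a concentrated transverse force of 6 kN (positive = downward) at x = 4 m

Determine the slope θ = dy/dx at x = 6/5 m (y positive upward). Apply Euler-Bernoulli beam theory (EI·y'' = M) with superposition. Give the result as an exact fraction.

θ(6/5) = -3/156250 rad

Load 1 — applied couple M₀=-11 kN·m at a=2 m (b=L-a=4):
  θ_1 = (R_Ax²/2 - M_Ax)/EI  [x≤a] with R_A=-22/9, M_A=0 = ((-22/9)·(6/5)²/2 - 0·(6/5))/200000 = -11/1250000 rad
Load 2 — point force P=6 kN at a=4 m (b=L-a=2):
  θ_2 = -Pb²x(2aL-(3a+b)x)/(2L³EI)  [x≤a] = -6·2²·(6/5)·(2·4·6-(3·4+2)·(6/5))/(2·6³·200000) = -13/1250000 rad
Superposition: θ = Σ θ_i = -3/156250 rad ≈ -0.000019 rad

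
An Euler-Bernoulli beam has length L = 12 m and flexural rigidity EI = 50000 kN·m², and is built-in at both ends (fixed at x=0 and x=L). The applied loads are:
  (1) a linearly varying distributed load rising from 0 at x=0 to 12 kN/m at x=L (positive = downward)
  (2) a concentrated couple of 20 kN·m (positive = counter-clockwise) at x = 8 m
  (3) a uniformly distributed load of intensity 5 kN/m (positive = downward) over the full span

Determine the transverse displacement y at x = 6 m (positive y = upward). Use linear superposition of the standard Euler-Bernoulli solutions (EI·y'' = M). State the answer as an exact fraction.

Load 1 — triangular load w₀=12 kN/m (0→w₀ over full span):
  y_1 = -w₀x²(L-x)²(x+2L)/(120LEI) = -12·6²·(12-6)²·(6+2·12)/(120·12·50000) = -81/12500 m
Load 2 — applied couple M₀=20 kN·m at a=8 m (b=L-a=4):
  y_2 = (R_Ax³/6 - M_Ax²/2)/EI  [x≤a] with R_A=20/9, M_A=20/3 = ((20/9)·6³/6 - (20/3)·6²/2)/50000 = -1/1250 m
Load 3 — uniform load w=5 kN/m over full span:
  y_3 = -wx²(L-x)²/(24EI) = -5·6²·(12-6)²/(24·50000) = -27/5000 m
Superposition: y = Σ y_i = -317/25000 m ≈ -0.012680 m

y(6) = -317/25000 m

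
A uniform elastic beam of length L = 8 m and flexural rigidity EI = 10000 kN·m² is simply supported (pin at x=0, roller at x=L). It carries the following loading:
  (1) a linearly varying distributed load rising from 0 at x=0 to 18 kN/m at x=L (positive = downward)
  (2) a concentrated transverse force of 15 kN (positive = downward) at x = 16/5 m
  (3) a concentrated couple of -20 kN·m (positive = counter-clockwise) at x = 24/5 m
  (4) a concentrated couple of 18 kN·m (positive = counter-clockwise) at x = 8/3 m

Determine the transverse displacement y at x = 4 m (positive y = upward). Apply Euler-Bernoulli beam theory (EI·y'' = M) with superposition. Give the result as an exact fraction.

Load 1 — triangular load w₀=18 kN/m (0→w₀ over full span):
  y_1 = -w₀x(7L⁴-10L²x²+3x⁴)/(360LEI) = -18·4·(7·8⁴-10·8²·4²+3·4⁴)/(360·8·10000) = -6/125 m
Load 2 — point force P=15 kN at a=16/5 m (b=L-a=24/5):
  y_2 = -Pa(L-x)(2Lx-a²-x²)/(6LEI)  [x>a] = -15·(16/5)·(8-4)·(2·8·4-(16/5)²-4²)/(6·8·10000) = -236/15625 m
Load 3 — applied couple M₀=-20 kN·m at a=24/5 m (b=L-a=16/5):
  y_3 = (M₀x³/(6L)+C₁x)/EI  [x≤a] with C₁=M₀(3b²-L²)/(6L)=208/15 = ((-20)·4³/(6·8)+(208/15)·4)/10000 = 9/3125 m
Load 4 — applied couple M₀=18 kN·m at a=8/3 m (b=L-a=16/3):
  y_4 = (M₀x³/(6L)-M₀(x-a)²/2+C₁x)/EI  [x>a] with C₁=M₀(3b²-L²)/(6L)=8 = (18·4³/(6·8)-18·(4-(8/3))²/2+8·4)/10000 = 1/250 m
Superposition: y = Σ y_i = -1757/31250 m ≈ -0.056224 m

y(4) = -1757/31250 m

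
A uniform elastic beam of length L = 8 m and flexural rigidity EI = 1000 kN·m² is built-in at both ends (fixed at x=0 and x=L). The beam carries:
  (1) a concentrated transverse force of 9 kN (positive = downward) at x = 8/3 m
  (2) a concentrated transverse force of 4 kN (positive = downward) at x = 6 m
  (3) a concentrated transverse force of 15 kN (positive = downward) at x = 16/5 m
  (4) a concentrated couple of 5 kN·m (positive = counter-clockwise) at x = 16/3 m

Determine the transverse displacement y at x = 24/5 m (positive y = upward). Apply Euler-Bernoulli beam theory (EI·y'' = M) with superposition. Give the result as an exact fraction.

y(24/5) = -190934/3515625 m

Load 1 — point force P=9 kN at a=8/3 m (b=L-a=16/3):
  y_1 = -Pa²(L-x)²(3bL-(3b+a)(L-x))/(6L³EI)  [x>a] = -9·(8/3)²·(8-(24/5))²·(3·(16/3)·8-(3·(16/3)+(8/3))·(8-(24/5)))/(6·8³·1000) = -2048/140625 m
Load 2 — point force P=4 kN at a=6 m (b=L-a=2):
  y_2 = -Pb²x²(3aL-(3a+b)x)/(6L³EI)  [x≤a] = -4·2²·(24/5)²·(3·6·8-(3·6+2)·(24/5))/(6·8³·1000) = -18/3125 m
Load 3 — point force P=15 kN at a=16/5 m (b=L-a=24/5):
  y_3 = -Pa²(L-x)²(3bL-(3b+a)(L-x))/(6L³EI)  [x>a] = -15·(16/5)²·(8-(24/5))²·(3·(24/5)·8-(3·(24/5)+(16/5))·(8-(24/5)))/(6·8³·1000) = -11776/390625 m
Load 4 — applied couple M₀=5 kN·m at a=16/3 m (b=L-a=8/3):
  y_4 = (R_Ax³/6 - M_Ax²/2)/EI  [x≤a] with R_A=5/6, M_A=5/3 = ((5/6)·(24/5)³/6 - (5/3)·(24/5)²/2)/1000 = -12/3125 m
Superposition: y = Σ y_i = -190934/3515625 m ≈ -0.054310 m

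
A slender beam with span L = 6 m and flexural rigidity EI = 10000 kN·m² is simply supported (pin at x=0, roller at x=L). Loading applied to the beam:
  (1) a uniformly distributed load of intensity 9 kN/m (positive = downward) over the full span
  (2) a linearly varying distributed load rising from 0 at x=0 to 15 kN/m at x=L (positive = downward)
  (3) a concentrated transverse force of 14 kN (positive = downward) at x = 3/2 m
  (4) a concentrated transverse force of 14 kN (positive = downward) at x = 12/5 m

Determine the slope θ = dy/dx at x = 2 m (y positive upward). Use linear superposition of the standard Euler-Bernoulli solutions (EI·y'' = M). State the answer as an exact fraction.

Load 1 — uniform load w=9 kN/m over full span:
  θ_1 = -w(L³-6Lx²+4x³)/(24EI) = -9·(6³-6·6·2²+4·2³)/(24·10000) = -39/10000 rad
Load 2 — triangular load w₀=15 kN/m (0→w₀ over full span):
  θ_2 = -w₀(7L⁴-30L²x²+15x⁴)/(360LEI) = -15·(7·6⁴-30·6²·2²+15·2⁴)/(360·6·10000) = -13/3750 rad
Load 3 — point force P=14 kN at a=3/2 m (b=L-a=9/2):
  θ_3 = -Pa(2L²-6Lx+3x²+a²)/(6LEI)  [x>a] = -14·(3/2)·(2·6²-6·6·2+3·2²+(3/2)²)/(6·6·10000) = -133/160000 rad
Load 4 — point force P=14 kN at a=12/5 m (b=L-a=18/5):
  θ_4 = -Pb(L²-b²-3x²)/(6LEI)  [x≤a] = -14·(18/5)·(6²-(18/5)²-3·2²)/(6·6·10000) = -483/312500 rad
Superposition: θ = Σ θ_i = -584611/60000000 rad ≈ -0.009744 rad

θ(2) = -584611/60000000 rad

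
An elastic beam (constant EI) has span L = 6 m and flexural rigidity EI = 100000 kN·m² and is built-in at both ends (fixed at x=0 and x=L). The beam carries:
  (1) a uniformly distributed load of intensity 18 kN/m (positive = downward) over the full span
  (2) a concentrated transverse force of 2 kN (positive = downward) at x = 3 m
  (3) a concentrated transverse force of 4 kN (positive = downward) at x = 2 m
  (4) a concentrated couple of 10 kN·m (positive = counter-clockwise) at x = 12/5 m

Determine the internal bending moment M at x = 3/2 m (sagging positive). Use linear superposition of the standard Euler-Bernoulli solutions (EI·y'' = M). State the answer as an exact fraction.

M(3/2) = 1807/180 kN·m

Load 1 — uniform load w=18 kN/m over full span:
  M_1 = wLx/2 - wL²/12 - wx²/2 = 18·6·(3/2)/2 - 18·6²/12 - 18·(3/2)²/2 = 27/4 kN·m
Load 2 — point force P=2 kN at a=3 m (b=L-a=3):
  M_2 = Pb²(3a+b)x/L³ - Pab²/L²  [x≤a] = 2·3²·(3·3+3)·(3/2)/6³ - 2·3·3²/6² = 0 kN·m
Load 3 — point force P=4 kN at a=2 m (b=L-a=4):
  M_3 = Pb²(3a+b)x/L³ - Pab²/L²  [x≤a] = 4·4²·(3·2+4)·(3/2)/6³ - 4·2·4²/6² = 8/9 kN·m
Load 4 — applied couple M₀=10 kN·m at a=12/5 m (b=L-a=18/5):
  M_4 = R_Ax - M_A  [x≤a] with R_A=12/5, M_A=6/5 = (12/5)·(3/2) - (6/5) = 12/5 kN·m
Superposition: M = Σ M_i = 1807/180 kN·m ≈ 10.038889 kN·m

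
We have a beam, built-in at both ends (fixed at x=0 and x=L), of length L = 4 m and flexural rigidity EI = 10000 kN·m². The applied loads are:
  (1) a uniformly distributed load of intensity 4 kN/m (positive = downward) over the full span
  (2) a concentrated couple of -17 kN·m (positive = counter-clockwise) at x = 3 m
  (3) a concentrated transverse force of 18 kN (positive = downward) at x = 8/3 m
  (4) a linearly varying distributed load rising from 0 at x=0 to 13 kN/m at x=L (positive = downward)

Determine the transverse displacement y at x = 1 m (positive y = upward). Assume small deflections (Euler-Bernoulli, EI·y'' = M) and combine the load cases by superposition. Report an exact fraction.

y(1) = -10723/28800000 m

Load 1 — uniform load w=4 kN/m over full span:
  y_1 = -wx²(L-x)²/(24EI) = -4·1²·(4-1)²/(24·10000) = -3/20000 m
Load 2 — applied couple M₀=-17 kN·m at a=3 m (b=L-a=1):
  y_2 = (R_Ax³/6 - M_Ax²/2)/EI  [x≤a] with R_A=-153/32, M_A=-85/16 = ((-153/32)·1³/6 - (-85/16)·1²/2)/10000 = 119/640000 m
Load 3 — point force P=18 kN at a=8/3 m (b=L-a=4/3):
  y_3 = -Pb²x²(3aL-(3a+b)x)/(6L³EI)  [x≤a] = -18·(4/3)²·1²·(3·(8/3)·4-(3·(8/3)+(4/3))·1)/(6·4³·10000) = -17/90000 m
Load 4 — triangular load w₀=13 kN/m (0→w₀ over full span):
  y_4 = -w₀x²(L-x)²(x+2L)/(120LEI) = -13·1²·(4-1)²·(1+2·4)/(120·4·10000) = -351/1600000 m
Superposition: y = Σ y_i = -10723/28800000 m ≈ -0.000372 m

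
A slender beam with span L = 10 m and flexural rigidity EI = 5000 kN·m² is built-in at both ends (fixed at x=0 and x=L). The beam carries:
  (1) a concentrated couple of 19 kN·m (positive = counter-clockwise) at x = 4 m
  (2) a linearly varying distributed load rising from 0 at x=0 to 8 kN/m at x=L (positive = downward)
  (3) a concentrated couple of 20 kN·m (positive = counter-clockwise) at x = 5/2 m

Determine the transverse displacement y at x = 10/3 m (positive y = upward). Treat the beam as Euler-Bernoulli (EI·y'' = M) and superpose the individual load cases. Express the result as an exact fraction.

Load 1 — applied couple M₀=19 kN·m at a=4 m (b=L-a=6):
  y_1 = (R_Ax³/6 - M_Ax²/2)/EI  [x≤a] with R_A=342/125, M_A=57/25 = ((342/125)·(10/3)³/6 - (57/25)·(10/3)²/2)/5000 = 19/22500 m
Load 2 — triangular load w₀=8 kN/m (0→w₀ over full span):
  y_2 = -w₀x²(L-x)²(x+2L)/(120LEI) = -8·(10/3)²·(10-(10/3))²·((10/3)+2·10)/(120·10·5000) = -56/3645 m
Load 3 — applied couple M₀=20 kN·m at a=5/2 m (b=L-a=15/2):
  y_3 = (R_Ax³/6 - M_Ax²/2 - M₀(x-a)²/2)/EI  [x>a] with R_A=9/4, M_A=-15/4 = ((9/4)·(10/3)³/6 - (-15/4)·(10/3)²/2 - 20·((10/3)-(5/2))²/2)/5000 = 1/180 m
Superposition: y = Σ y_i = -4084/455625 m ≈ -0.008964 m

y(10/3) = -4084/455625 m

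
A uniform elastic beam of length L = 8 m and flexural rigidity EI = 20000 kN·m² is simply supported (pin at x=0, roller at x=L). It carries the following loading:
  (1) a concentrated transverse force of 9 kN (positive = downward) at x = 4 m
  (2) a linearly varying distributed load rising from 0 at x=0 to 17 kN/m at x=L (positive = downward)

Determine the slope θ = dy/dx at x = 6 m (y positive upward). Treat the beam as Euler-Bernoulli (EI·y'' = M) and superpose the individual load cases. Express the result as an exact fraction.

θ(6) = 27181/3600000 rad

Load 1 — point force P=9 kN at a=4 m (b=L-a=4):
  θ_1 = -Pa(2L²-6Lx+3x²+a²)/(6LEI)  [x>a] = -9·4·(2·8²-6·8·6+3·6²+4²)/(6·8·20000) = 27/20000 rad
Load 2 — triangular load w₀=17 kN/m (0→w₀ over full span):
  θ_2 = -w₀(7L⁴-30L²x²+15x⁴)/(360LEI) = -17·(7·8⁴-30·8²·6²+15·6⁴)/(360·8·20000) = 22321/3600000 rad
Superposition: θ = Σ θ_i = 27181/3600000 rad ≈ 0.007550 rad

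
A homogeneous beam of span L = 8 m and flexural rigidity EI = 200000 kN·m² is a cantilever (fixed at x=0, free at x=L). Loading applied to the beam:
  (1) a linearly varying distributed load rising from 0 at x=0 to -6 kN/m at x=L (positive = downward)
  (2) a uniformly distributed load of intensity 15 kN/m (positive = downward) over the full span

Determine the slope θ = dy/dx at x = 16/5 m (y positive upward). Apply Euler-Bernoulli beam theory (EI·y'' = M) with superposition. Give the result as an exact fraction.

Load 1 — triangular load w₀=-6 kN/m (0→w₀ over full span):
  θ_1 = (w₀Lx²/4-w₀L²x/3-w₀x⁴/(24L))/EI = ((-6)·8·(16/5)²/4-(-6)·8²·(16/5)/3-(-6)·(16/5)⁴/(24·8))/200000 = 2832/1953125 rad
Load 2 — uniform load w=15 kN/m over full span:
  θ_2 = -wx(x²-3Lx+3L²)/(6EI) = -15·(16/5)·((16/5)²-3·8·(16/5)+3·8²)/(6·200000) = -392/78125 rad
Superposition: θ = Σ θ_i = -6968/1953125 rad ≈ -0.003568 rad

θ(16/5) = -6968/1953125 rad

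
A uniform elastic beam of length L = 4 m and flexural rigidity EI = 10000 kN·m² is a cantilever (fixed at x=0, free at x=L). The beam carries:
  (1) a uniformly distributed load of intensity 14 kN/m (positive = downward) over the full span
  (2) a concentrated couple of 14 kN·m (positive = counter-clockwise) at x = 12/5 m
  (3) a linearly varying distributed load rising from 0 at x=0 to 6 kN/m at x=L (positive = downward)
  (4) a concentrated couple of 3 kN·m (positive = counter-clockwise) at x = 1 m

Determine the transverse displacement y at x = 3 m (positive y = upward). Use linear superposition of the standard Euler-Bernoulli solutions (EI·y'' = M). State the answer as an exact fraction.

y(3) = -129723/4000000 m

Load 1 — uniform load w=14 kN/m over full span:
  y_1 = -wx²(x²-4Lx+6L²)/(24EI) = -14·3²·(3²-4·4·3+6·4²)/(24·10000) = -1197/40000 m
Load 2 — applied couple M₀=14 kN·m at a=12/5 m (b=L-a=8/5):
  y_2 = M₀a(2x-a)/(2EI)  [x>a] = 14·(12/5)·(2·3-(12/5))/(2·10000) = 189/31250 m
Load 3 — triangular load w₀=6 kN/m (0→w₀ over full span):
  y_3 = (w₀Lx³/12-w₀L²x²/6-w₀x⁵/(120L))/EI = (6·4·3³/12-6·4²·3²/6-6·3⁵/(120·4))/10000 = -7443/800000 m
Load 4 — applied couple M₀=3 kN·m at a=1 m (b=L-a=3):
  y_4 = M₀a(2x-a)/(2EI)  [x>a] = 3·1·(2·3-1)/(2·10000) = 3/4000 m
Superposition: y = Σ y_i = -129723/4000000 m ≈ -0.032431 m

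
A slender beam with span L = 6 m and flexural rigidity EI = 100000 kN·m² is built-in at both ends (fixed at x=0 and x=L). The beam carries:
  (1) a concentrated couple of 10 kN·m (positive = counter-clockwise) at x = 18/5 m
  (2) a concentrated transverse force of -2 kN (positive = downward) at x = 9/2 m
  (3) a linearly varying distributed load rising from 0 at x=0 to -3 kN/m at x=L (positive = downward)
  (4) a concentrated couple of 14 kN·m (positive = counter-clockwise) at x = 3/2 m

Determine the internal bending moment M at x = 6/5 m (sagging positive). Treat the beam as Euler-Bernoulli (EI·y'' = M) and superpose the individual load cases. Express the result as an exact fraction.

M(6/5) = 12293/2000 kN·m

Load 1 — applied couple M₀=10 kN·m at a=18/5 m (b=L-a=12/5):
  M_1 = R_Ax - M_A  [x≤a] with R_A=12/5, M_A=16/5 = (12/5)·(6/5) - (16/5) = -8/25 kN·m
Load 2 — point force P=-2 kN at a=9/2 m (b=L-a=3/2):
  M_2 = Pb²(3a+b)x/L³ - Pab²/L²  [x≤a] = (-2)·(3/2)²·(3·(9/2)+(3/2))·(6/5)/6³ - (-2)·(9/2)·(3/2)²/6² = 3/16 kN·m
Load 3 — triangular load w₀=-3 kN/m (0→w₀ over full span):
  M_3 = 3w₀Lx/20 - w₀L²/30 - w₀x³/(6L) = 3·(-3)·6·(6/5)/20 - (-3)·6²/30 - (-3)·(6/5)³/(6·6) = 63/125 kN·m
Load 4 — applied couple M₀=14 kN·m at a=3/2 m (b=L-a=9/2):
  M_4 = R_Ax - M_A  [x≤a] with R_A=21/8, M_A=-21/8 = (21/8)·(6/5) - (-21/8) = 231/40 kN·m
Superposition: M = Σ M_i = 12293/2000 kN·m ≈ 6.146500 kN·m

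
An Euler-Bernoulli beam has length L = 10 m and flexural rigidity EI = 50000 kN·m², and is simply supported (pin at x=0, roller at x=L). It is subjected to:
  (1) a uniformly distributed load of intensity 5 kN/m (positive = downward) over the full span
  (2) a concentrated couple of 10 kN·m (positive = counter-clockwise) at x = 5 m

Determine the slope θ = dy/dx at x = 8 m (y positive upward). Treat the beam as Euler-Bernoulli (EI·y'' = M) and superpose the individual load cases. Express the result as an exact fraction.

Load 1 — uniform load w=5 kN/m over full span:
  θ_1 = -w(L³-6Lx²+4x³)/(24EI) = -5·(10³-6·10·8²+4·8³)/(24·50000) = 33/10000 rad
Load 2 — applied couple M₀=10 kN·m at a=5 m (b=L-a=5):
  θ_2 = (M₀x²/(2L)-M₀(x-a)+C₁)/EI  [x>a] with C₁=M₀(3b²-L²)/(6L)=-25/6 = (10·8²/(2·10)-10·(8-5)+(-25/6))/50000 = -13/300000 rad
Superposition: θ = Σ θ_i = 977/300000 rad ≈ 0.003257 rad

θ(8) = 977/300000 rad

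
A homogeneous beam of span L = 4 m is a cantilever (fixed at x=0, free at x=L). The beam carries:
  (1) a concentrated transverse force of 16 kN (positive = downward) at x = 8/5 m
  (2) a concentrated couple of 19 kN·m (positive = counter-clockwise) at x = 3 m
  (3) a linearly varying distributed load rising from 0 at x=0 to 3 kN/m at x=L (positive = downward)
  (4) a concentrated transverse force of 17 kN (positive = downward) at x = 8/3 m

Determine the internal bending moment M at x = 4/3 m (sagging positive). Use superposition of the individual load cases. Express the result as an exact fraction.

M(4/3) = -2191/135 kN·m

Load 1 — point force P=16 kN at a=8/5 m (b=L-a=12/5):
  M_1 = -P(a-x)  [x≤a] = -16·((8/5)-(4/3)) = -64/15 kN·m
Load 2 — applied couple M₀=19 kN·m at a=3 m (b=L-a=1):
  M_2 = M₀  [x≤a] = 19 = 19 kN·m
Load 3 — triangular load w₀=3 kN/m (0→w₀ over full span):
  M_3 = w₀Lx/2 - w₀L²/3 - w₀x³/(6L) = 3·4·(4/3)/2 - 3·4²/3 - 3·(4/3)³/(6·4) = -224/27 kN·m
Load 4 — point force P=17 kN at a=8/3 m (b=L-a=4/3):
  M_4 = -P(a-x)  [x≤a] = -17·((8/3)-(4/3)) = -68/3 kN·m
Superposition: M = Σ M_i = -2191/135 kN·m ≈ -16.229630 kN·m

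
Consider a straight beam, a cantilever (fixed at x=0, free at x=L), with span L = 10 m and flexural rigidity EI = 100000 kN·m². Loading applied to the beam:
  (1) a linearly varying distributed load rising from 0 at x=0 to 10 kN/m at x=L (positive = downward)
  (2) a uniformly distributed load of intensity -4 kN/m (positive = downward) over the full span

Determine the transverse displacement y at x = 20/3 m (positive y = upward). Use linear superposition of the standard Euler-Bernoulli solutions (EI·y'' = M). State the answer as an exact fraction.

y(20/3) = -82/3645 m

Load 1 — triangular load w₀=10 kN/m (0→w₀ over full span):
  y_1 = (w₀Lx³/12-w₀L²x²/6-w₀x⁵/(120L))/EI = (10·10·(20/3)³/12-10·10²·(20/3)²/6-10·(20/3)⁵/(120·10))/100000 = -184/3645 m
Load 2 — uniform load w=-4 kN/m over full span:
  y_2 = -wx²(x²-4Lx+6L²)/(24EI) = -(-4)·(20/3)²·((20/3)²-4·10·(20/3)+6·10²)/(24·100000) = 34/1215 m
Superposition: y = Σ y_i = -82/3645 m ≈ -0.022497 m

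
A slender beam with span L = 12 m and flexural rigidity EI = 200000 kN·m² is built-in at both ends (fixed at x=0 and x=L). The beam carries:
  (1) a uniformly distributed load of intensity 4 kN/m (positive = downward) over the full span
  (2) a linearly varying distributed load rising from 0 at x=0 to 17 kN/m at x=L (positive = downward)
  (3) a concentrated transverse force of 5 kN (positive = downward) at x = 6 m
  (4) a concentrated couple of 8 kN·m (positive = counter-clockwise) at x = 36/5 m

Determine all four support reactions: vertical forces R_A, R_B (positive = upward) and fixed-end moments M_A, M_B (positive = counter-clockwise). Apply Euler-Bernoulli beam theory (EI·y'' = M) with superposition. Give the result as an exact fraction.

R_A = 2903/50 kN, M_A = 6983/50 kN·m, R_B = 4847/50 kN, M_B = -8847/50 kN·m

Load 1 — uniform load w=4 kN/m over full span:
  R_A = wL/2 = 4·12/2 = 24 kN
  M_A = wL²/12 = 4·12²/12 = 48 kN·m
  R_B = wL/2 = 4·12/2 = 24 kN
  M_B = -wL²/12 = -4·12²/12 = -48 kN·m
Load 2 — triangular load w₀=17 kN/m (0→w₀ over full span):
  R_A = 3w₀L/20 = 3·17·12/20 = 153/5 kN
  M_A = w₀L²/30 = 17·12²/30 = 408/5 kN·m
  R_B = 7w₀L/20 = 7·17·12/20 = 357/5 kN
  M_B = -w₀L²/20 = -17·12²/20 = -612/5 kN·m
Load 3 — point force P=5 kN at a=6 m (b=L-a=6):
  R_A = Pb²(3a+b)/L³ = 5·6²·(3·6+6)/12³ = 5/2 kN
  M_A = Pab²/L² = 5·6·6²/12² = 15/2 kN·m
  R_B = Pa²(a+3b)/L³ = 5·6²·(6+3·6)/12³ = 5/2 kN
  M_B = -Pa²b/L² = -5·6²·6/12² = -15/2 kN·m
Load 4 — applied couple M₀=8 kN·m at a=36/5 m (b=L-a=24/5):
  R_A = 6M₀ab/L³ = 6·8·(36/5)·(24/5)/12³ = 24/25 kN
  M_A = M₀b(2a-b)/L² = 8·(24/5)·(2·(36/5)-(24/5))/12² = 64/25 kN·m
  R_B = -6M₀ab/L³ = -6·8·(36/5)·(24/5)/12³ = -24/25 kN
  M_B = M₀a(2b-a)/L² = 8·(36/5)·(2·(24/5)-(36/5))/12² = 24/25 kN·m
Superposition: R_A = 2903/50 kN, M_A = 6983/50 kN·m, R_B = 4847/50 kN, M_B = -8847/50 kN·m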